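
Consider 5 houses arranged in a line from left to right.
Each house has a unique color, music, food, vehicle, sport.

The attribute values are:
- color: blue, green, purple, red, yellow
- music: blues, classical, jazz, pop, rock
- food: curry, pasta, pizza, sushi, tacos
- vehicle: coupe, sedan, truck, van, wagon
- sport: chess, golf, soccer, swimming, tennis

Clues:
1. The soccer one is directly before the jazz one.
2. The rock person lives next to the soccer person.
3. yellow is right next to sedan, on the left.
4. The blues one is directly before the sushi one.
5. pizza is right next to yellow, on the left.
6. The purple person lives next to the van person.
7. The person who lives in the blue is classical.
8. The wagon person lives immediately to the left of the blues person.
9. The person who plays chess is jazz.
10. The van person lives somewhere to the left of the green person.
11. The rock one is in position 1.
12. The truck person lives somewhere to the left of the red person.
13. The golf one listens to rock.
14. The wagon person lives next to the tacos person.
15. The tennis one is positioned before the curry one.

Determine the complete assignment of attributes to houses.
Solution:

House | Color | Music | Food | Vehicle | Sport
----------------------------------------------
  1   | purple | rock | pizza | wagon | golf
  2   | yellow | blues | tacos | van | soccer
  3   | green | jazz | sushi | sedan | chess
  4   | blue | classical | pasta | truck | tennis
  5   | red | pop | curry | coupe | swimming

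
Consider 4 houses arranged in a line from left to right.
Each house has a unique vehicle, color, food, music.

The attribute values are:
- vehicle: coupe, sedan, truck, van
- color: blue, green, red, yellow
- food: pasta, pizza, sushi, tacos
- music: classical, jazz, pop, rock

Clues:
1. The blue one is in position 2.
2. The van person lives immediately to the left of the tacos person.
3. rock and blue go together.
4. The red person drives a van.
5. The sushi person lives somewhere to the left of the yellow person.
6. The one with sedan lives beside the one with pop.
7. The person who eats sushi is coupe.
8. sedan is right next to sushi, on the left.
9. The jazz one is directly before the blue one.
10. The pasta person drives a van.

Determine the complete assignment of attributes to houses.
Solution:

House | Vehicle | Color | Food | Music
--------------------------------------
  1   | van | red | pasta | jazz
  2   | sedan | blue | tacos | rock
  3   | coupe | green | sushi | pop
  4   | truck | yellow | pizza | classical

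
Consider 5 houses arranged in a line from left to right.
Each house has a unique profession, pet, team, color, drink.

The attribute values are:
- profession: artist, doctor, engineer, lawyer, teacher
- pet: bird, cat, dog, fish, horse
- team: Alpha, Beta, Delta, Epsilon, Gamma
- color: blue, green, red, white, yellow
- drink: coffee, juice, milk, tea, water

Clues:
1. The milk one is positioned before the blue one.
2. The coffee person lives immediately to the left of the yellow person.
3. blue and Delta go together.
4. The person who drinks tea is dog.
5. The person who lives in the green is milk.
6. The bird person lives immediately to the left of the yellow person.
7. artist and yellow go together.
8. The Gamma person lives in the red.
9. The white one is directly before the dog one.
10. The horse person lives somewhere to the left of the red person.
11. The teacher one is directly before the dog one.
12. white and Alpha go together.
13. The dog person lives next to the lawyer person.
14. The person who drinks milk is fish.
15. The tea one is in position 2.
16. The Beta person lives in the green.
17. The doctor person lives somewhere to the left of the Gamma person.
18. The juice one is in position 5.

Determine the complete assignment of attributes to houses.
Solution:

House | Profession | Pet | Team | Color | Drink
-----------------------------------------------
  1   | teacher | bird | Alpha | white | coffee
  2   | artist | dog | Epsilon | yellow | tea
  3   | lawyer | fish | Beta | green | milk
  4   | doctor | horse | Delta | blue | water
  5   | engineer | cat | Gamma | red | juice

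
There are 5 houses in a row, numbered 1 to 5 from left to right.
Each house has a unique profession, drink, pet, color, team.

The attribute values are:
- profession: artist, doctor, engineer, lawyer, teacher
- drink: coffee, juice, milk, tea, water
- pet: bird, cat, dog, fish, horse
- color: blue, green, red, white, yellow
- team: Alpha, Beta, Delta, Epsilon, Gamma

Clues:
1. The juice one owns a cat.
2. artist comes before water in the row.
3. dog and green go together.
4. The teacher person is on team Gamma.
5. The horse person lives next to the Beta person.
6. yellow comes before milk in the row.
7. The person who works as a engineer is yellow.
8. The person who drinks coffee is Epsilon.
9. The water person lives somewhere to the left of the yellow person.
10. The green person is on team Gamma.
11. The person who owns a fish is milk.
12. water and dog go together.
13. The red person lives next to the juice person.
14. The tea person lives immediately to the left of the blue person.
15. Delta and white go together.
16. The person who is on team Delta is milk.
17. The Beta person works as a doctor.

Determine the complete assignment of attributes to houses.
Solution:

House | Profession | Drink | Pet | Color | Team
-----------------------------------------------
  1   | artist | tea | horse | red | Alpha
  2   | doctor | juice | cat | blue | Beta
  3   | teacher | water | dog | green | Gamma
  4   | engineer | coffee | bird | yellow | Epsilon
  5   | lawyer | milk | fish | white | Delta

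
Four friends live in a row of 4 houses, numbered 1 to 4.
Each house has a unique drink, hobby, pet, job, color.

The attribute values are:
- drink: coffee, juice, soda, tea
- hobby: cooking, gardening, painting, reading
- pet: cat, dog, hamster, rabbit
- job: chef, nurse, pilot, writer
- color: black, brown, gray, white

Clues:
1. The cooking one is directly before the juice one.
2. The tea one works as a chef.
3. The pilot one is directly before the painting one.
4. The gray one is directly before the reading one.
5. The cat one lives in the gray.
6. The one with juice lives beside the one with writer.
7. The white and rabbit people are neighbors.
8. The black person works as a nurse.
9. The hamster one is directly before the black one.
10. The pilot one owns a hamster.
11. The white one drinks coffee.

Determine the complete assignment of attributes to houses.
Solution:

House | Drink | Hobby | Pet | Job | Color
-----------------------------------------
  1   | coffee | cooking | hamster | pilot | white
  2   | juice | painting | rabbit | nurse | black
  3   | soda | gardening | cat | writer | gray
  4   | tea | reading | dog | chef | brown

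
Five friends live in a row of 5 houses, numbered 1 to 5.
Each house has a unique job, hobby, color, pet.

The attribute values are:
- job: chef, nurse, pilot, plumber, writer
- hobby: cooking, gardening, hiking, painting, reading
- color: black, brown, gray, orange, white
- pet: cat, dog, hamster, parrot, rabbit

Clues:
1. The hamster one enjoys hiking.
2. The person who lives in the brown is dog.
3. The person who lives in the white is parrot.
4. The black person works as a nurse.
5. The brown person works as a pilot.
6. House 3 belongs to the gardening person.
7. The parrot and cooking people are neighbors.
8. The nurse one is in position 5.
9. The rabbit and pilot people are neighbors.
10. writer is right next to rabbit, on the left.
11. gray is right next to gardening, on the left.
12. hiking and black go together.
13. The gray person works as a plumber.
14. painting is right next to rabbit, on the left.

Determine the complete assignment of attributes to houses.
Solution:

House | Job | Hobby | Color | Pet
---------------------------------
  1   | writer | painting | white | parrot
  2   | plumber | cooking | gray | rabbit
  3   | pilot | gardening | brown | dog
  4   | chef | reading | orange | cat
  5   | nurse | hiking | black | hamster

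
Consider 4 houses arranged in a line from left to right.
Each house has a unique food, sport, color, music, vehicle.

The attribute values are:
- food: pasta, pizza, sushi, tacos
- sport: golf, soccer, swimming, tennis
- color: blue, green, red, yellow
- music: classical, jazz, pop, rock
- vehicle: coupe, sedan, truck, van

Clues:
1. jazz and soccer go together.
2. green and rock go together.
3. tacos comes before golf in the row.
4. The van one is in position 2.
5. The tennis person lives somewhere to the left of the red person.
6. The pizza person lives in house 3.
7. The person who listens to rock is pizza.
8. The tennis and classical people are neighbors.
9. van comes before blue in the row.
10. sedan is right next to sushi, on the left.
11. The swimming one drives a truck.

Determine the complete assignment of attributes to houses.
Solution:

House | Food | Sport | Color | Music | Vehicle
----------------------------------------------
  1   | tacos | tennis | yellow | pop | sedan
  2   | sushi | golf | red | classical | van
  3   | pizza | swimming | green | rock | truck
  4   | pasta | soccer | blue | jazz | coupe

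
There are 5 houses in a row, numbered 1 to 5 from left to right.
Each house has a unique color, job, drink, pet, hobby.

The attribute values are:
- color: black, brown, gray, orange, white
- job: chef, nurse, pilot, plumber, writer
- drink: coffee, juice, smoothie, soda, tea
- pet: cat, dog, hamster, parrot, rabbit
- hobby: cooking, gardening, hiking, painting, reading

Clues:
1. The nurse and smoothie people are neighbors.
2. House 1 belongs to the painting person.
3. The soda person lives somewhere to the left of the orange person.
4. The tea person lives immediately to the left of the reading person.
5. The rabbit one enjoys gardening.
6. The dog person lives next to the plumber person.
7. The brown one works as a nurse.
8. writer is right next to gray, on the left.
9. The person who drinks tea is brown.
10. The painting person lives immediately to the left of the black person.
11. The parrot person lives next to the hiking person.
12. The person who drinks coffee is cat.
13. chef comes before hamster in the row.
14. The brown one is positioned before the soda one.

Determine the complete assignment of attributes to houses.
Solution:

House | Color | Job | Drink | Pet | Hobby
-----------------------------------------
  1   | brown | nurse | tea | dog | painting
  2   | black | plumber | smoothie | parrot | reading
  3   | white | writer | coffee | cat | hiking
  4   | gray | chef | soda | rabbit | gardening
  5   | orange | pilot | juice | hamster | cooking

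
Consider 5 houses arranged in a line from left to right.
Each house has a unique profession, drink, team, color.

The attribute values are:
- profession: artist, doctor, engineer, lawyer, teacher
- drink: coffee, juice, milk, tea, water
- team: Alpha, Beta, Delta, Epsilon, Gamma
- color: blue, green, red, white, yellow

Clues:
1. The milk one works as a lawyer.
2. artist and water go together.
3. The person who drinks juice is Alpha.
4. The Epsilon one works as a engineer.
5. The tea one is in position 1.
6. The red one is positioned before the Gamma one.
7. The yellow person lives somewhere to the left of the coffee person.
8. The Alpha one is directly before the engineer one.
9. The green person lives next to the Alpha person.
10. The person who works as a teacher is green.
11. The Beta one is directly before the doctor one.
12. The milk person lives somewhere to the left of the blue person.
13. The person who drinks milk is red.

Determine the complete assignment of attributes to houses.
Solution:

House | Profession | Drink | Team | Color
-----------------------------------------
  1   | teacher | tea | Beta | green
  2   | doctor | juice | Alpha | yellow
  3   | engineer | coffee | Epsilon | white
  4   | lawyer | milk | Delta | red
  5   | artist | water | Gamma | blue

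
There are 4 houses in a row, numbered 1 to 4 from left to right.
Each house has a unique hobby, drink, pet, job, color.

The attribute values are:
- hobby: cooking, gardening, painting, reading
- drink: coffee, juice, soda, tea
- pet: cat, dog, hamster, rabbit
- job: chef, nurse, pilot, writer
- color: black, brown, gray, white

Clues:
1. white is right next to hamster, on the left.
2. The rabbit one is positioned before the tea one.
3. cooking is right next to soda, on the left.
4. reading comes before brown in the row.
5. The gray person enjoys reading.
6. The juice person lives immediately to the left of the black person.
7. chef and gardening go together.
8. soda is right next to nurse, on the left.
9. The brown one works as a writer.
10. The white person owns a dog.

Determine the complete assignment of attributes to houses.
Solution:

House | Hobby | Drink | Pet | Job | Color
-----------------------------------------
  1   | cooking | juice | dog | pilot | white
  2   | gardening | soda | hamster | chef | black
  3   | reading | coffee | rabbit | nurse | gray
  4   | painting | tea | cat | writer | brown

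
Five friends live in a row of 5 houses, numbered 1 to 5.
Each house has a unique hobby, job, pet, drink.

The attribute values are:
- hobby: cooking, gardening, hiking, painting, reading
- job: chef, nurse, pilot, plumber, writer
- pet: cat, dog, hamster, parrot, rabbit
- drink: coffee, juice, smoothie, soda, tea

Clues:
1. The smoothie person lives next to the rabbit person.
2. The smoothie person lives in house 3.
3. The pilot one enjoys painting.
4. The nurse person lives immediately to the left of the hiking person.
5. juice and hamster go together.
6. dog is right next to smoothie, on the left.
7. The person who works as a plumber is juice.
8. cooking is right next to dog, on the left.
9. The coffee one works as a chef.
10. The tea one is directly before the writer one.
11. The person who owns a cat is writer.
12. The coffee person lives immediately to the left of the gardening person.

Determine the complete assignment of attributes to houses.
Solution:

House | Hobby | Job | Pet | Drink
---------------------------------
  1   | cooking | chef | parrot | coffee
  2   | gardening | nurse | dog | tea
  3   | hiking | writer | cat | smoothie
  4   | painting | pilot | rabbit | soda
  5   | reading | plumber | hamster | juice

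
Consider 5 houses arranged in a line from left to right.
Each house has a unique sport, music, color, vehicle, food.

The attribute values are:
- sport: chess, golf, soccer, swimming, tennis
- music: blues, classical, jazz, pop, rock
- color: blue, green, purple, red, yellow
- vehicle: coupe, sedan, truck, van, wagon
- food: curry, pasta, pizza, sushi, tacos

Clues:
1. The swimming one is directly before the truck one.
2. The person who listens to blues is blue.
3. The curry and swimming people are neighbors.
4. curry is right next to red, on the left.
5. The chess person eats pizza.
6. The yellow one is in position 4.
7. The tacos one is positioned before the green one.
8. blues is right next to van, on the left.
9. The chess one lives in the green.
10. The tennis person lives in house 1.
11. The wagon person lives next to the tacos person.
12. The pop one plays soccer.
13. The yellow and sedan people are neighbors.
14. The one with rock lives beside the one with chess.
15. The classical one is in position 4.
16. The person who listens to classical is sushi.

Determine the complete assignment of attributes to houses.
Solution:

House | Sport | Music | Color | Vehicle | Food
----------------------------------------------
  1   | tennis | blues | blue | wagon | curry
  2   | swimming | rock | red | van | tacos
  3   | chess | jazz | green | truck | pizza
  4   | golf | classical | yellow | coupe | sushi
  5   | soccer | pop | purple | sedan | pasta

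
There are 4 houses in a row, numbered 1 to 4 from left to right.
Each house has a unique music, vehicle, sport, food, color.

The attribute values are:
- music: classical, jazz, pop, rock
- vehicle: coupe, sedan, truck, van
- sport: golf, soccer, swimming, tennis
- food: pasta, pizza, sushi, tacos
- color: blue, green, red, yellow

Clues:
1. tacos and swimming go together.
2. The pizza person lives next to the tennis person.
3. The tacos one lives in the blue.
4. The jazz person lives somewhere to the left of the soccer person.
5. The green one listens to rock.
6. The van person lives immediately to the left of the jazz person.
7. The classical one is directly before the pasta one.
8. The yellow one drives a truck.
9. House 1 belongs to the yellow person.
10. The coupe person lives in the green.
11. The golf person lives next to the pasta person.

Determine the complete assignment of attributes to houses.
Solution:

House | Music | Vehicle | Sport | Food | Color
----------------------------------------------
  1   | classical | truck | golf | pizza | yellow
  2   | pop | van | tennis | pasta | red
  3   | jazz | sedan | swimming | tacos | blue
  4   | rock | coupe | soccer | sushi | green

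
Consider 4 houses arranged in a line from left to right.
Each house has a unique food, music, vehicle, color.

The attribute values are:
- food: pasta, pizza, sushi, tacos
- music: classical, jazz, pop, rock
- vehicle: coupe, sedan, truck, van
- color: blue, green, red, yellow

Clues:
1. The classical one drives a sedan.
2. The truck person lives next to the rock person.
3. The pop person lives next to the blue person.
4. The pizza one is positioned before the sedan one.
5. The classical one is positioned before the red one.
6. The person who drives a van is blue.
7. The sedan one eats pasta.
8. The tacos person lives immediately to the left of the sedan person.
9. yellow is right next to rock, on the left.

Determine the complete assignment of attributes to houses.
Solution:

House | Food | Music | Vehicle | Color
--------------------------------------
  1   | pizza | pop | truck | yellow
  2   | tacos | rock | van | blue
  3   | pasta | classical | sedan | green
  4   | sushi | jazz | coupe | red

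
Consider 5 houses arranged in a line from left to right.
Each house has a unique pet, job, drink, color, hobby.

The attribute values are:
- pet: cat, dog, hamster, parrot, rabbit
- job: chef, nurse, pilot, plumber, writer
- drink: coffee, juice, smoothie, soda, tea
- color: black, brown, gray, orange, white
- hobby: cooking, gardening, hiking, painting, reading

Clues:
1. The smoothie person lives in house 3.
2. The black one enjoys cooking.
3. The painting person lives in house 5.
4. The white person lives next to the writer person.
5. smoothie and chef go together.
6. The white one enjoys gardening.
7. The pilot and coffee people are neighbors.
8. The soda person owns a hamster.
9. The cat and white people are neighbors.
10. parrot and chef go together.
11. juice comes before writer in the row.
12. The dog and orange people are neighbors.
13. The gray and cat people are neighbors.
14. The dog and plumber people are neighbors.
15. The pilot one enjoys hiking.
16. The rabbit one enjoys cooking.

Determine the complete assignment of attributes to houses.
Solution:

House | Pet | Job | Drink | Color | Hobby
-----------------------------------------
  1   | dog | pilot | juice | gray | hiking
  2   | cat | plumber | coffee | orange | reading
  3   | parrot | chef | smoothie | white | gardening
  4   | rabbit | writer | tea | black | cooking
  5   | hamster | nurse | soda | brown | painting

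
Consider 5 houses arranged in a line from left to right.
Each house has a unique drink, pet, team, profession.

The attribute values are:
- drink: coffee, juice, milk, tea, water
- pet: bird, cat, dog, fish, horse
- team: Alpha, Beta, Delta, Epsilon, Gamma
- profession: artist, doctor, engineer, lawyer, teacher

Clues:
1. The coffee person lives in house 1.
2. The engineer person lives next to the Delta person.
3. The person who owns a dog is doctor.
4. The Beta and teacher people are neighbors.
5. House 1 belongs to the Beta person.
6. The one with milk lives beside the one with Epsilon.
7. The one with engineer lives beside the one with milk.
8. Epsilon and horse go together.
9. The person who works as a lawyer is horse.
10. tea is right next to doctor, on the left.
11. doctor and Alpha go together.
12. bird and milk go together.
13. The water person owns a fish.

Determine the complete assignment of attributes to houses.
Solution:

House | Drink | Pet | Team | Profession
---------------------------------------
  1   | coffee | cat | Beta | engineer
  2   | milk | bird | Delta | teacher
  3   | tea | horse | Epsilon | lawyer
  4   | juice | dog | Alpha | doctor
  5   | water | fish | Gamma | artist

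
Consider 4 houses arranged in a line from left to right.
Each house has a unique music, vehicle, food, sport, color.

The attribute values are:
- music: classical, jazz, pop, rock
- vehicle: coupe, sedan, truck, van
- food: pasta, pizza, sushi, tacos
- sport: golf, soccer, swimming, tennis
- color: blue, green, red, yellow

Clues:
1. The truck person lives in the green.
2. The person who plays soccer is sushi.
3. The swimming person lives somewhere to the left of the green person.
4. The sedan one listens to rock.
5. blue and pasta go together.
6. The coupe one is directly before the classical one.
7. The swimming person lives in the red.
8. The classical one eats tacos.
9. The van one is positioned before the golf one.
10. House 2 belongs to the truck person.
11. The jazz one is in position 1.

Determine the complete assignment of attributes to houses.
Solution:

House | Music | Vehicle | Food | Sport | Color
----------------------------------------------
  1   | jazz | coupe | pizza | swimming | red
  2   | classical | truck | tacos | tennis | green
  3   | pop | van | sushi | soccer | yellow
  4   | rock | sedan | pasta | golf | blue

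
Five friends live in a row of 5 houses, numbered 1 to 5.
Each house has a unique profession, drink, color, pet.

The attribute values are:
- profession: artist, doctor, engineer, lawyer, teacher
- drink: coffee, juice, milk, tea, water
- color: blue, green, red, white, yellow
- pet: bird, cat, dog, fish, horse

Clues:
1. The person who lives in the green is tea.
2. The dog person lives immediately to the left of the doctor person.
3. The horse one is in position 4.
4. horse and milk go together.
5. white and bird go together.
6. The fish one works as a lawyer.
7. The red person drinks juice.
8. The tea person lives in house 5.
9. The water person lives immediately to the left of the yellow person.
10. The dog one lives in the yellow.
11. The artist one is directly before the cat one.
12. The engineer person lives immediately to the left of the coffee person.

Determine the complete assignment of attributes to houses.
Solution:

House | Profession | Drink | Color | Pet
----------------------------------------
  1   | engineer | water | white | bird
  2   | artist | coffee | yellow | dog
  3   | doctor | juice | red | cat
  4   | teacher | milk | blue | horse
  5   | lawyer | tea | green | fish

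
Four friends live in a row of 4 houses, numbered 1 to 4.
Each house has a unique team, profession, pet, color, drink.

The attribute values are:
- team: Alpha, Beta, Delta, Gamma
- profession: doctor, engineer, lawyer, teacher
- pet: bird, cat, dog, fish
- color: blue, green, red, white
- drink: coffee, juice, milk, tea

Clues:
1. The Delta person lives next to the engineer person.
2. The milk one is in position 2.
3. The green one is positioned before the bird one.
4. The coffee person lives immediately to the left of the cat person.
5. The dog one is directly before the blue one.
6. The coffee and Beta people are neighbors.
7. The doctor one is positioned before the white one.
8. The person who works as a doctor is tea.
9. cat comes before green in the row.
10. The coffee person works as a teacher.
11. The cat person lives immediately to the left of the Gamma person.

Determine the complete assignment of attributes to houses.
Solution:

House | Team | Profession | Pet | Color | Drink
-----------------------------------------------
  1   | Delta | teacher | dog | red | coffee
  2   | Beta | engineer | cat | blue | milk
  3   | Gamma | doctor | fish | green | tea
  4   | Alpha | lawyer | bird | white | juice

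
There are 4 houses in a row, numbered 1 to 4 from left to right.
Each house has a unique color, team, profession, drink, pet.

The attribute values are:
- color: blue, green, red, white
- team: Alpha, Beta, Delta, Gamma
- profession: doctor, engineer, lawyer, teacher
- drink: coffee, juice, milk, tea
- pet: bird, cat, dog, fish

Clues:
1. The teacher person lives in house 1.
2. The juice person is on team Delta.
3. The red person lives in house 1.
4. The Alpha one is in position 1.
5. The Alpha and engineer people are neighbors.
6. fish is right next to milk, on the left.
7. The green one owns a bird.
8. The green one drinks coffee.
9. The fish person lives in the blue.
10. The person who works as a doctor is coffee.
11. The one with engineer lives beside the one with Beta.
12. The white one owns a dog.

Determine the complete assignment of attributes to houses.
Solution:

House | Color | Team | Profession | Drink | Pet
-----------------------------------------------
  1   | red | Alpha | teacher | tea | cat
  2   | blue | Delta | engineer | juice | fish
  3   | white | Beta | lawyer | milk | dog
  4   | green | Gamma | doctor | coffee | bird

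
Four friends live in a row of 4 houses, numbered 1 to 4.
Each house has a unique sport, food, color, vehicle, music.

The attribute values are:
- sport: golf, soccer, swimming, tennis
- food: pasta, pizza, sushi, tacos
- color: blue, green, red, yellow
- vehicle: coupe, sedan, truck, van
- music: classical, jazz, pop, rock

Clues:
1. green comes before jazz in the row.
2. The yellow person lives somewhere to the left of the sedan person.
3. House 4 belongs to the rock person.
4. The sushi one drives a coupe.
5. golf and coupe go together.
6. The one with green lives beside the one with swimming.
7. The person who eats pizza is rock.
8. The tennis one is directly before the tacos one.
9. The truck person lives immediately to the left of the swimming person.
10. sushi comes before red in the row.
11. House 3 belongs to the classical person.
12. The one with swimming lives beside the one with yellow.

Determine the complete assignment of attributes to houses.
Solution:

House | Sport | Food | Color | Vehicle | Music
----------------------------------------------
  1   | tennis | pasta | green | truck | pop
  2   | swimming | tacos | blue | van | jazz
  3   | golf | sushi | yellow | coupe | classical
  4   | soccer | pizza | red | sedan | rock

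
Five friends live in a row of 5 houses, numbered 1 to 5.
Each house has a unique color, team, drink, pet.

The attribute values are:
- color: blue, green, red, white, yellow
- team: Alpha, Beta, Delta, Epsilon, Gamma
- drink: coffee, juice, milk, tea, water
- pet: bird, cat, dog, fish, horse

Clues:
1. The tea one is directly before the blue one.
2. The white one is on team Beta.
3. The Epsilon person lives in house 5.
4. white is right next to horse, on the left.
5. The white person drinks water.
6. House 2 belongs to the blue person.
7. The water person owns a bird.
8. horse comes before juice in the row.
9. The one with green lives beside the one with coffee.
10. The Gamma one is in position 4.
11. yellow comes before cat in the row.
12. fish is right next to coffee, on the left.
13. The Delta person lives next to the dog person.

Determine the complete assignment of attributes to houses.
Solution:

House | Color | Team | Drink | Pet
----------------------------------
  1   | green | Delta | tea | fish
  2   | blue | Alpha | coffee | dog
  3   | white | Beta | water | bird
  4   | yellow | Gamma | milk | horse
  5   | red | Epsilon | juice | cat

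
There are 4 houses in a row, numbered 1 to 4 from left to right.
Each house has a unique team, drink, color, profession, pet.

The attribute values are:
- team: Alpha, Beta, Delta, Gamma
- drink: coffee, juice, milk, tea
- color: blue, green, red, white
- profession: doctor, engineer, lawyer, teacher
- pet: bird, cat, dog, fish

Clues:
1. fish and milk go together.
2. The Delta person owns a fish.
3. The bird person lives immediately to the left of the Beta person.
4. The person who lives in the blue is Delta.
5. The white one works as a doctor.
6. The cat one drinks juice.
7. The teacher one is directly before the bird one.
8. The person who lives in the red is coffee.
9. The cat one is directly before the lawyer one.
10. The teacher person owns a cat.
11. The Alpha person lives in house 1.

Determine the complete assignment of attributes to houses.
Solution:

House | Team | Drink | Color | Profession | Pet
-----------------------------------------------
  1   | Alpha | juice | green | teacher | cat
  2   | Gamma | coffee | red | lawyer | bird
  3   | Beta | tea | white | doctor | dog
  4   | Delta | milk | blue | engineer | fish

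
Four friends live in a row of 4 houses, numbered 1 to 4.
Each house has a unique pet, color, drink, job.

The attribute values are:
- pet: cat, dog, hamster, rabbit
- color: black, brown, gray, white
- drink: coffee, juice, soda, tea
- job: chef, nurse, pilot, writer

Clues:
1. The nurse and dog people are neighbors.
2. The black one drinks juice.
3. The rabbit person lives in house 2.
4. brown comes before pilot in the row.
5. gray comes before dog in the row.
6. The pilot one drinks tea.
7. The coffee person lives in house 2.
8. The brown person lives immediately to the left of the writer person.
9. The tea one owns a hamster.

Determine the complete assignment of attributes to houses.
Solution:

House | Pet | Color | Drink | Job
---------------------------------
  1   | cat | gray | soda | chef
  2   | rabbit | brown | coffee | nurse
  3   | dog | black | juice | writer
  4   | hamster | white | tea | pilot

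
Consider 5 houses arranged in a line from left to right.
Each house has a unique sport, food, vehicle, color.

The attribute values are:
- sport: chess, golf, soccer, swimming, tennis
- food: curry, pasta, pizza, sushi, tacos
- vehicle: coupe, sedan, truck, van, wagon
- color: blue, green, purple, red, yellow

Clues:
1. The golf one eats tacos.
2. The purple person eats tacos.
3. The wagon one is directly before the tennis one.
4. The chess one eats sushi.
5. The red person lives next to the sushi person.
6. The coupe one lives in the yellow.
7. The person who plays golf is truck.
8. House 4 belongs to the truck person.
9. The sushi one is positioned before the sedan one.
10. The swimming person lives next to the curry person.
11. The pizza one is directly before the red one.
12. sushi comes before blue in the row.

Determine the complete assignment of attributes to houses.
Solution:

House | Sport | Food | Vehicle | Color
--------------------------------------
  1   | swimming | pizza | wagon | green
  2   | tennis | curry | van | red
  3   | chess | sushi | coupe | yellow
  4   | golf | tacos | truck | purple
  5   | soccer | pasta | sedan | blue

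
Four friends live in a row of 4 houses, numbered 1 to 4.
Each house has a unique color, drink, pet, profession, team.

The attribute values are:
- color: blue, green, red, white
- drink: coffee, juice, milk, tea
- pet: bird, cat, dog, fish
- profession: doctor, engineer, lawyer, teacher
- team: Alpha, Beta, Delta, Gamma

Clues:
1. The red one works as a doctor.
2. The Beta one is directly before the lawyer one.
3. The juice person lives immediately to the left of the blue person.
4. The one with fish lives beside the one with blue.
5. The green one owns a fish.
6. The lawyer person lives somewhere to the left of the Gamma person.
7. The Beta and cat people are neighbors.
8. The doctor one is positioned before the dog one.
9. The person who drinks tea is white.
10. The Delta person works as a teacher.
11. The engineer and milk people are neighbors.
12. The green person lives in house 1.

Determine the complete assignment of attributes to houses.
Solution:

House | Color | Drink | Pet | Profession | Team
-----------------------------------------------
  1   | green | juice | fish | engineer | Beta
  2   | blue | milk | cat | lawyer | Alpha
  3   | red | coffee | bird | doctor | Gamma
  4   | white | tea | dog | teacher | Delta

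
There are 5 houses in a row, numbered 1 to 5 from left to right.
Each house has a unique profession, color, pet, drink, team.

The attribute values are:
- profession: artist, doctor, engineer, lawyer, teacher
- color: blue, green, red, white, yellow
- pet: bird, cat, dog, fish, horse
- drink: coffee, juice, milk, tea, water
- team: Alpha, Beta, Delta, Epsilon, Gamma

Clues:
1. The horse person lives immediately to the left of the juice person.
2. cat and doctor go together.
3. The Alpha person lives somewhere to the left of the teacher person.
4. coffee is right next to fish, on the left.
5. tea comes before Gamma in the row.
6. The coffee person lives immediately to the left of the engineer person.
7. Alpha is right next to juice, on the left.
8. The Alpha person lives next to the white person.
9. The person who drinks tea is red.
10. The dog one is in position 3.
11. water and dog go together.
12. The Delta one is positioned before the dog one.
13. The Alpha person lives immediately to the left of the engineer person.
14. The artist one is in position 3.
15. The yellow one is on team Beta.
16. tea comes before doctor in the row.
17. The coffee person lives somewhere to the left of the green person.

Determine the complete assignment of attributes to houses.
Solution:

House | Profession | Color | Pet | Drink | Team
-----------------------------------------------
  1   | lawyer | blue | horse | coffee | Alpha
  2   | engineer | white | fish | juice | Delta
  3   | artist | yellow | dog | water | Beta
  4   | teacher | red | bird | tea | Epsilon
  5   | doctor | green | cat | milk | Gamma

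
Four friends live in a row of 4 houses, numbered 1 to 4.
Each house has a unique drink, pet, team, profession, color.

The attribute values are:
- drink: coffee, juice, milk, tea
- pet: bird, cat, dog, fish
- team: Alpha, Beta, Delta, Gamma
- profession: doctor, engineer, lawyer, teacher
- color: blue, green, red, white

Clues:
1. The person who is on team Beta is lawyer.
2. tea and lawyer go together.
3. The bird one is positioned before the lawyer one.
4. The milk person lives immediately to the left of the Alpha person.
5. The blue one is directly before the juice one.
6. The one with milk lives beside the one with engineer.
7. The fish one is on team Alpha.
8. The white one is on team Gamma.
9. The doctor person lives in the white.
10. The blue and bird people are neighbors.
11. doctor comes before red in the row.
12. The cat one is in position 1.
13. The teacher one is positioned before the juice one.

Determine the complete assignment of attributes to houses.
Solution:

House | Drink | Pet | Team | Profession | Color
-----------------------------------------------
  1   | milk | cat | Delta | teacher | green
  2   | coffee | fish | Alpha | engineer | blue
  3   | juice | bird | Gamma | doctor | white
  4   | tea | dog | Beta | lawyer | red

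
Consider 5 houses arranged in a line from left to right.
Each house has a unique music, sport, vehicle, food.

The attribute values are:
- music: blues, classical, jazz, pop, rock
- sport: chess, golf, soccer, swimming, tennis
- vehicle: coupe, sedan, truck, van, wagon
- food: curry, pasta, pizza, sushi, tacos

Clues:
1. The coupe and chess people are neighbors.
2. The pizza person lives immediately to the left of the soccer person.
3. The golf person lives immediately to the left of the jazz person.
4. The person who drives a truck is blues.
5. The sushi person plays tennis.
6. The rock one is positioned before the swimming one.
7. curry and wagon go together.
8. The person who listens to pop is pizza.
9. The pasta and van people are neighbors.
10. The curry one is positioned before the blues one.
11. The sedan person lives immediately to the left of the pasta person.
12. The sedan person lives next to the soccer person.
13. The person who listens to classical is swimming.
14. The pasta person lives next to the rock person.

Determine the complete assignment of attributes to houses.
Solution:

House | Music | Sport | Vehicle | Food
--------------------------------------
  1   | pop | golf | sedan | pizza
  2   | jazz | soccer | coupe | pasta
  3   | rock | chess | van | tacos
  4   | classical | swimming | wagon | curry
  5   | blues | tennis | truck | sushi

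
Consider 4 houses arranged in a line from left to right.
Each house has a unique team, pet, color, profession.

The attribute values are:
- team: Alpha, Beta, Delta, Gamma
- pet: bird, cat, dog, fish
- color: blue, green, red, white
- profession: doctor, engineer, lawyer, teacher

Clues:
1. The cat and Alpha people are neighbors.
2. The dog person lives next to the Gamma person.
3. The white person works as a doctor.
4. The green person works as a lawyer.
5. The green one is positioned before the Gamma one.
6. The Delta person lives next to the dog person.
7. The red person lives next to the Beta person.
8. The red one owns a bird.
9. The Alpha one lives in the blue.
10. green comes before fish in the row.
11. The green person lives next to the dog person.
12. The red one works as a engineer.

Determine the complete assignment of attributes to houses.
Solution:

House | Team | Pet | Color | Profession
---------------------------------------
  1   | Delta | cat | green | lawyer
  2   | Alpha | dog | blue | teacher
  3   | Gamma | bird | red | engineer
  4   | Beta | fish | white | doctor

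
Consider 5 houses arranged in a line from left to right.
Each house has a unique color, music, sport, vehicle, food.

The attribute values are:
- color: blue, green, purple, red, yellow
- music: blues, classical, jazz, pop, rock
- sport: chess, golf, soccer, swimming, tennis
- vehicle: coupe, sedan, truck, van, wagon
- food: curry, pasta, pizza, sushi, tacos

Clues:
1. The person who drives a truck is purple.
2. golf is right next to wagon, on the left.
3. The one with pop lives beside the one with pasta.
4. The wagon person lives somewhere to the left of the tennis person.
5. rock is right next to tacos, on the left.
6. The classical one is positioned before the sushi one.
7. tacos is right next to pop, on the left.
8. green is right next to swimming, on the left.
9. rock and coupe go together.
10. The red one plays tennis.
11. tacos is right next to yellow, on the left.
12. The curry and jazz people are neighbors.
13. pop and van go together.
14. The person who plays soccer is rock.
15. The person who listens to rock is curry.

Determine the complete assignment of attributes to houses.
Solution:

House | Color | Music | Sport | Vehicle | Food
----------------------------------------------
  1   | green | rock | soccer | coupe | curry
  2   | purple | jazz | swimming | truck | tacos
  3   | yellow | pop | golf | van | pizza
  4   | blue | classical | chess | wagon | pasta
  5   | red | blues | tennis | sedan | sushi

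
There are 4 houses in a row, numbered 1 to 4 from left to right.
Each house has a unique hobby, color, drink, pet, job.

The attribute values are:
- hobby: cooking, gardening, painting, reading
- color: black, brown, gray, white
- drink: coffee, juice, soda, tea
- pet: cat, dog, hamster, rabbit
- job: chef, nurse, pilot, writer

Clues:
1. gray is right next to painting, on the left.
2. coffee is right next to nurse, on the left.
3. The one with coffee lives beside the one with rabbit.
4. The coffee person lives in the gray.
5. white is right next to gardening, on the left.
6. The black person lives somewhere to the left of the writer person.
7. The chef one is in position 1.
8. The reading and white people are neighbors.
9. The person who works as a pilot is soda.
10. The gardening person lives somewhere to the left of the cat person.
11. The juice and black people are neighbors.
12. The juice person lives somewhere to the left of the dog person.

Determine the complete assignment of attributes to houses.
Solution:

House | Hobby | Color | Drink | Pet | Job
-----------------------------------------
  1   | reading | gray | coffee | hamster | chef
  2   | painting | white | juice | rabbit | nurse
  3   | gardening | black | soda | dog | pilot
  4   | cooking | brown | tea | cat | writer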